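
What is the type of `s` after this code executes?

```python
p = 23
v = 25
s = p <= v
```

Comparison operators return bool

bool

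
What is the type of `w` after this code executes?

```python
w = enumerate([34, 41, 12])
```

enumerate() returns an enumerate iterator object

enumerate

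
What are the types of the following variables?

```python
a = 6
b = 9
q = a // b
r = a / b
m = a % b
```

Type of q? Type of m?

int // int returns int; int % int returns int

int, int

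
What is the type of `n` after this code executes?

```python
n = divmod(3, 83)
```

divmod() returns a tuple (quotient, remainder)

tuple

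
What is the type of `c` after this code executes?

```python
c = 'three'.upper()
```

str.upper() returns str

str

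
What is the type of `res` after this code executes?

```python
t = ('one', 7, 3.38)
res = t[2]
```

Index 2 of tuple is 3.38 which is float

float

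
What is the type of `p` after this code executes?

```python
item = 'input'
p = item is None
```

'is' comparison returns bool

bool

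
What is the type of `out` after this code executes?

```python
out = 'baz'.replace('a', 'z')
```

str.replace() returns str

str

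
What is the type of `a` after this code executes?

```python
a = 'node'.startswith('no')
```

str.startswith() returns bool

bool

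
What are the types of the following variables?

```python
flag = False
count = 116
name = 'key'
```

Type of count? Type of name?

count is int; name is str

int, str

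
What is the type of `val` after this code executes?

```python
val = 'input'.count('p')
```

str.count() returns int

int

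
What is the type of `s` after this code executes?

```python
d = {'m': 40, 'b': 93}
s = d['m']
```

Accessing dict[str, int] with key 'm' returns int value 40

int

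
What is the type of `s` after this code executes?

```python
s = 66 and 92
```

'and' returns the last value when all truthy (92, which is int)

int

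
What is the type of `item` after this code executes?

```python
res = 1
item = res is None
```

'is' comparison returns bool

bool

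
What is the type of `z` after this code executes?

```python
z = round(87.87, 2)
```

round() with ndigits arg returns float

float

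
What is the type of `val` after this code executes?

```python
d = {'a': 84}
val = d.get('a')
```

dict.get() returns the value (int) when key is found

int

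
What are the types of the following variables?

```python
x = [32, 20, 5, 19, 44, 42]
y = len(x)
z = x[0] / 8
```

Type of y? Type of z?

len() returns int; int / int returns float

int, float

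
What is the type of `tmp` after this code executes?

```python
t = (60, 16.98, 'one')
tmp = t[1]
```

Index 1 of tuple is 16.98 which is float

float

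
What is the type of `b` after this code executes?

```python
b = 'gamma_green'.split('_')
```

str.split() returns list

list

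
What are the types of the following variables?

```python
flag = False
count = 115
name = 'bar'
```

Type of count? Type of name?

count is int; name is str

int, str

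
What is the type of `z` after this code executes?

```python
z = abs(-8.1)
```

abs() of float returns float

float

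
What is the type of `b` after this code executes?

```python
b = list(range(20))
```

list(range(...)) returns list

list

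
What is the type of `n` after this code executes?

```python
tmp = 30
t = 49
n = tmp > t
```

Comparison operators return bool

bool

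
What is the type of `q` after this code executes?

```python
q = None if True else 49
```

Ternary: condition is True, if branch (None) taken → NoneType

NoneType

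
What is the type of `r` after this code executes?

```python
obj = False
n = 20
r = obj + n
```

bool + int returns int (False is 0, so 0 + 20 = 20)

int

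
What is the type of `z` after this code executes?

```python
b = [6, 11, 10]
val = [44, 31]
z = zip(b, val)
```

zip() returns a zip iterator object

zip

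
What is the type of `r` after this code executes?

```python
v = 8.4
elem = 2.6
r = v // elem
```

float // float returns float (floor division preserves float type)

float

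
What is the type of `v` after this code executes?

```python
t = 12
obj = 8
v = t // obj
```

int // int returns int (12 // 8 = 1)

int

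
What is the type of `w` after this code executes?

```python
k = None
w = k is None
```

'is' comparison returns bool

bool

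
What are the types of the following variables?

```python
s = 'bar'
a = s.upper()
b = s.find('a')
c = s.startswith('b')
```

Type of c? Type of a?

str.startswith() returns bool; str.upper() returns str

bool, str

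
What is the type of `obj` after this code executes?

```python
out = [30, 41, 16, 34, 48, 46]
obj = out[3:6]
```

Slicing a list always returns a list

list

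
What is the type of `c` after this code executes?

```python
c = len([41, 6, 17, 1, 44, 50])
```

len() always returns int

int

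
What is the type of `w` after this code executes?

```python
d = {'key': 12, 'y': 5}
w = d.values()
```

.values() returns a dict_values view object

dict_values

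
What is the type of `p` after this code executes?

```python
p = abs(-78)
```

abs() of int returns int

int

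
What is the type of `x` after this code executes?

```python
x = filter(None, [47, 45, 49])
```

filter() returns a filter iterator object

filter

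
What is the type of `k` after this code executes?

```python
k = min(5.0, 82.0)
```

min() of floats returns float

float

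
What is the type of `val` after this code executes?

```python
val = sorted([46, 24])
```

sorted() always returns list

list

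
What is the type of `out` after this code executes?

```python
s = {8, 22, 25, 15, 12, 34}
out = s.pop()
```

Popping from a set of ints returns int

int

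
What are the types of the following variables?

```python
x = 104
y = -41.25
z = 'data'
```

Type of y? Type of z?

y is float; z is str

float, str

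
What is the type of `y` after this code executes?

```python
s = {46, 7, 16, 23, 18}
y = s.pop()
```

Popping from a set of ints returns int

int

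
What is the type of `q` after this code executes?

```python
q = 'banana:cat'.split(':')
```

str.split() returns list

list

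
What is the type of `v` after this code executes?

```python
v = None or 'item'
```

'or' with None returns the other value ('item', str)

str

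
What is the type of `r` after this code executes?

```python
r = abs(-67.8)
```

abs() of float returns float

float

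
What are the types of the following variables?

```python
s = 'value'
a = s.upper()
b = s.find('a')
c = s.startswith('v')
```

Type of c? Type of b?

str.startswith() returns bool; str.find() returns int

bool, int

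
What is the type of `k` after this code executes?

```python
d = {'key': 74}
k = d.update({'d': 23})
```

dict.update() returns None

NoneType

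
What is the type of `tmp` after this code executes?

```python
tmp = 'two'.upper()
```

str.upper() returns str

str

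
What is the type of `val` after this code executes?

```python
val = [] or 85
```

'or' returns first truthy value (85, which is int)

int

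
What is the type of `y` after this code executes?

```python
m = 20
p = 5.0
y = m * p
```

int * float returns float (20 * 5.0 = 100.0)

float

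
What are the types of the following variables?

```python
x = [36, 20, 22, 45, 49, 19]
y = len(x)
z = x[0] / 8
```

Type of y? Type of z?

len() returns int; int / int returns float

int, float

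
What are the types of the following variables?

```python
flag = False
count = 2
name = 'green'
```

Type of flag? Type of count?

flag is bool; count is int

bool, int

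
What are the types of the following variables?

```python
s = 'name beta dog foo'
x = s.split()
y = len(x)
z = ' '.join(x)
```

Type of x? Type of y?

str.split() returns list; len() returns int

list, int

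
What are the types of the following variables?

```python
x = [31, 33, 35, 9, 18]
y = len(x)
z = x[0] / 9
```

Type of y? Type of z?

len() returns int; int / int returns float

int, float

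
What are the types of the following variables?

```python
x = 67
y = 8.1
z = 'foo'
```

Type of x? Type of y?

x is int; y is float

int, float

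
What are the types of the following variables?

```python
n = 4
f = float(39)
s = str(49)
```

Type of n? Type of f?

n is int; f is float

int, float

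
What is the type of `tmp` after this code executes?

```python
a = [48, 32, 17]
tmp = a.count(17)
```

list.count() returns int

int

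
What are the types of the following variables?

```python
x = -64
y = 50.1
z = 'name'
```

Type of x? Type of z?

x is int; z is str

int, str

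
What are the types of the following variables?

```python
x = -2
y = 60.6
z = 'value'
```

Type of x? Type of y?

x is int; y is float

int, float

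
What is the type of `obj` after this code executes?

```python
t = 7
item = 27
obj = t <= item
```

Comparison operators return bool

bool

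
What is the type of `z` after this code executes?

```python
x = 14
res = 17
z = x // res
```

int // int returns int (14 // 17 = 0)

int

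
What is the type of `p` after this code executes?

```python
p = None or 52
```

'or' with None returns the other value (52, int)

int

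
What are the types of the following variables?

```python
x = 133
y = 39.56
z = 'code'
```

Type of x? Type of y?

x is int; y is float

int, float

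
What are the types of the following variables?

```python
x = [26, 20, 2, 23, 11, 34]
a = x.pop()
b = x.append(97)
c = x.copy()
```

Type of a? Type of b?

list.pop() returns the element (int); list.append() returns None

int, NoneType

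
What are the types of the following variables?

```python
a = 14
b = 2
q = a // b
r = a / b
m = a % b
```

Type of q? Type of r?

int // int returns int; int / int returns float

int, float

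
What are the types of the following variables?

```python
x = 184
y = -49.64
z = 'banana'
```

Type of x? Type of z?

x is int; z is str

int, str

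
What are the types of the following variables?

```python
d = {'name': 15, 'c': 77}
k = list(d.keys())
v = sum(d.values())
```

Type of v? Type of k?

sum of int values returns int; list(...) returns list

int, list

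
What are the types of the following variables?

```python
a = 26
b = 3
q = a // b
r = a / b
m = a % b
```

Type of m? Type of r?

int % int returns int; int / int returns float

int, float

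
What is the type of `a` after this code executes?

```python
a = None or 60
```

'or' with None returns the other value (60, int)

int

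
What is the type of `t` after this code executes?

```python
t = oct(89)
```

oct() returns str representation

str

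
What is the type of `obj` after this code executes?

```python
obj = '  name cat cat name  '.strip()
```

str.strip() returns str

str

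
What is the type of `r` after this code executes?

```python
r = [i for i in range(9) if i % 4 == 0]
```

A list comprehension [...] produces a list

list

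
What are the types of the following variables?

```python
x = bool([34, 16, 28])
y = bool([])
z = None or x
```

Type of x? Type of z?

bool() returns bool; None or <bool> returns the bool

bool, bool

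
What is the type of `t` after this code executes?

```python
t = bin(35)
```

bin() returns str representation

str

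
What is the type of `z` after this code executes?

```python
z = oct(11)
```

oct() returns str representation

str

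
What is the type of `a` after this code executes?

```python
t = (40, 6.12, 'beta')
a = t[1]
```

Index 1 of tuple is 6.12 which is float

float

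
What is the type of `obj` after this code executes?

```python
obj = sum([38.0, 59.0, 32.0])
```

sum() of floats returns float

float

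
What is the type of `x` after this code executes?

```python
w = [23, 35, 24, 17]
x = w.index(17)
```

list.index() returns int

int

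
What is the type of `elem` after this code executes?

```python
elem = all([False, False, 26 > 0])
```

all() returns bool

bool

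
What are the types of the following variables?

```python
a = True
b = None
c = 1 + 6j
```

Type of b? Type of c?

b is NoneType; c is complex

NoneType, complex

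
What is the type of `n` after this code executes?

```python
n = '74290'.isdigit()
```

str.isdigit() returns bool

bool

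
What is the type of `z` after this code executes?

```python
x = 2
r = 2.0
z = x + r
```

int + float returns float (2 + 2.0 = 4.0)

float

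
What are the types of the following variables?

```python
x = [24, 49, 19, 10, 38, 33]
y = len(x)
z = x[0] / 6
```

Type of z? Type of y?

int / int returns float; len() returns int

float, int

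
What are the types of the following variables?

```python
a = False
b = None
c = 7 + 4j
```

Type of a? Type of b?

a is bool; b is NoneType

bool, NoneType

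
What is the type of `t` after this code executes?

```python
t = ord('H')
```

ord() returns int (Unicode code point)

int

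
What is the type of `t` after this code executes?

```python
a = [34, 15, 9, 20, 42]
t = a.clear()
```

list.clear() returns None

NoneType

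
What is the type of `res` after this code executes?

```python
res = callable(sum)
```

callable() returns bool

bool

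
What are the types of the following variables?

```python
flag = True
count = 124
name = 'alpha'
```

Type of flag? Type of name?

flag is bool; name is str

bool, str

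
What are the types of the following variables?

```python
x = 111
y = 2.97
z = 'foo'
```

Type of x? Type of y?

x is int; y is float

int, float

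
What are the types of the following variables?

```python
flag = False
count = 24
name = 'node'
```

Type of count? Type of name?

count is int; name is str

int, str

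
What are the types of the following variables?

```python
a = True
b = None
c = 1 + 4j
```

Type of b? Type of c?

b is NoneType; c is complex

NoneType, complex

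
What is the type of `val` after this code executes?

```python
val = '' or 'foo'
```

'or' returns first truthy value ('foo', which is str)

str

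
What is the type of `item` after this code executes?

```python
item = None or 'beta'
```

'or' with None returns the other value ('beta', str)

str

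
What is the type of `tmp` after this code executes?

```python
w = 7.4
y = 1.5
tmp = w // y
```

float // float returns float (floor division preserves float type)

float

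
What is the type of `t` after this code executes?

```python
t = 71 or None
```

'or' returns first truthy value (71, int)

int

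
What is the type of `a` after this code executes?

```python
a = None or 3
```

'or' with None returns the other value (3, int)

int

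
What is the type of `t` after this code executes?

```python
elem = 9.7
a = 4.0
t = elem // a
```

float // float returns float (floor division preserves float type)

float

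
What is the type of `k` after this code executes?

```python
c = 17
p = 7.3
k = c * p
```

int * float returns float (17 * 7.3 = 124.1)

float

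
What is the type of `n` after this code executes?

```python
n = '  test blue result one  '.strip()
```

str.strip() returns str

str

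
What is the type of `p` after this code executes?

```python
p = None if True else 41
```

Ternary: condition is True, if branch (None) taken → NoneType

NoneType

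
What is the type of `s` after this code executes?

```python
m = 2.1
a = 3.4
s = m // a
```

float // float returns float (floor division preserves float type)

float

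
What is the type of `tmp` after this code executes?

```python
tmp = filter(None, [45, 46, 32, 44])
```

filter() returns a filter iterator object

filter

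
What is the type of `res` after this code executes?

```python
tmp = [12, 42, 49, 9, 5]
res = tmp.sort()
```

list.sort() returns None (sorts in place)

NoneType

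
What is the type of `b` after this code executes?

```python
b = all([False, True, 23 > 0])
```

all() returns bool

bool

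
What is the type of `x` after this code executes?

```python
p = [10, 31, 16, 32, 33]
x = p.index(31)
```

list.index() returns int

int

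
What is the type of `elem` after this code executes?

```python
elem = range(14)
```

range() returns a range object

range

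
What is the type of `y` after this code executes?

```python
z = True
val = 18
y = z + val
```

bool + int returns int (True is 1, so 1 + 18 = 19)

int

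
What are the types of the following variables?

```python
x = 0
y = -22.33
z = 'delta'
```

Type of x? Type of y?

x is int; y is float

int, float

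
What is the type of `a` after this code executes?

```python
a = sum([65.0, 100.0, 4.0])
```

sum() of floats returns float

float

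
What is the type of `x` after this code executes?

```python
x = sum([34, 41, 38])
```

sum() of ints returns int

int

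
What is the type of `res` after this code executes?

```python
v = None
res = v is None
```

'is' comparison returns bool

bool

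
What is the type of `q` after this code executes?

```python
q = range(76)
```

range() returns a range object

range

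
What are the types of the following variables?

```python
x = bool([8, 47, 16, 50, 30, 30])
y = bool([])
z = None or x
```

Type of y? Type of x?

bool() returns bool; bool() returns bool

bool, bool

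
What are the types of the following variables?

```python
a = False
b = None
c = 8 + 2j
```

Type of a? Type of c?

a is bool; c is complex

bool, complex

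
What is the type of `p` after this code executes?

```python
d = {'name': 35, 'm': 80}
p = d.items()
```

dict.items() returns a dict_items view

dict_items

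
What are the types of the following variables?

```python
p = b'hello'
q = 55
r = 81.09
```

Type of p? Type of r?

p is bytes; r is float

bytes, float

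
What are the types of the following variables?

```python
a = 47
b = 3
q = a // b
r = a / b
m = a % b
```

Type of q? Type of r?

int // int returns int; int / int returns float

int, float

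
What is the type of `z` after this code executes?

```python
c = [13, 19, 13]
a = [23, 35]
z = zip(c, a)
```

zip() returns a zip iterator object

zip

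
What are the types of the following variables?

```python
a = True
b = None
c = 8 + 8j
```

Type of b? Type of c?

b is NoneType; c is complex

NoneType, complex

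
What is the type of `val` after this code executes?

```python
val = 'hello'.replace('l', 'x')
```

str.replace() returns str

str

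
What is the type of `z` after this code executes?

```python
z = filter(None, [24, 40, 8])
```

filter() returns a filter iterator object

filter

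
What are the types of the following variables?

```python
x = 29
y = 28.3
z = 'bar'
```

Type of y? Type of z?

y is float; z is str

float, str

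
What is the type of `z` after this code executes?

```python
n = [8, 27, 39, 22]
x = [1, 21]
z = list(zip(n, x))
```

list(zip(...)) returns a list of tuples

list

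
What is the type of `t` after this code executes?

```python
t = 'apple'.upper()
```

str.upper() returns str

str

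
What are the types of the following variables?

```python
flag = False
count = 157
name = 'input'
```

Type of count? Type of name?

count is int; name is str

int, str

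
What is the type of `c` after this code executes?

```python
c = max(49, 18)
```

max() of ints returns int

int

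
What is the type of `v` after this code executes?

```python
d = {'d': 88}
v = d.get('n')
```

dict.get() returns None when key 'n' is not found and no default given

NoneType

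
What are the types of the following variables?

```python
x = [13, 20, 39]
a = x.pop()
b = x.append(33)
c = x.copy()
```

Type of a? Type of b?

list.pop() returns the element (int); list.append() returns None

int, NoneType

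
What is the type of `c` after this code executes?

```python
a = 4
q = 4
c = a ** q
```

int ** positive int returns int (4 ** 4 = 256)

int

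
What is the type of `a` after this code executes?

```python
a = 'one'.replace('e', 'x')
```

str.replace() returns str

str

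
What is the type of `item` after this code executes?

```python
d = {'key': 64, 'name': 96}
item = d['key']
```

Accessing dict[str, int] with key 'key' returns int value 64

int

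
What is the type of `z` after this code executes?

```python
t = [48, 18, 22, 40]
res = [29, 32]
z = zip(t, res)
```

zip() returns a zip iterator object

zip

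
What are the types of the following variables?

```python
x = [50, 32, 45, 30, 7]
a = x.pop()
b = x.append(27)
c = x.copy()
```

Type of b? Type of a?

list.append() returns None; list.pop() returns the element (int)

NoneType, int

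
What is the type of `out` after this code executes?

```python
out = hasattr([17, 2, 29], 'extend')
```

hasattr() returns bool

bool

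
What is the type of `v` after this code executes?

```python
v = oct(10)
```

oct() returns str representation

str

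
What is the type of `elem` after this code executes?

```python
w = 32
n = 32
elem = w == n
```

Equality comparison returns bool

bool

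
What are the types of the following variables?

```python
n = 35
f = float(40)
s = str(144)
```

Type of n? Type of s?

n is int; s is str

int, str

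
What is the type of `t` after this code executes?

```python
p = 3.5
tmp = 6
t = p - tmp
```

float - int returns float (3.5 - 6 = -2.5)

float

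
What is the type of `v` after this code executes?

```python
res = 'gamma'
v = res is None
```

'is' comparison returns bool

bool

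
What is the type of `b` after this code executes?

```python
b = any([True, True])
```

any() returns bool

bool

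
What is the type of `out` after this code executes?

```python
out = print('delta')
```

print() returns None

NoneType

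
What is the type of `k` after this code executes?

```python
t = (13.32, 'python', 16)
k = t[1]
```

Index 1 of tuple is 'python' which is str

str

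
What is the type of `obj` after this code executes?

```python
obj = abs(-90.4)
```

abs() of float returns float

float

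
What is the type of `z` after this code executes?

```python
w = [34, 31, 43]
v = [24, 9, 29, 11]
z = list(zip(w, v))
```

list(zip(...)) returns a list of tuples

list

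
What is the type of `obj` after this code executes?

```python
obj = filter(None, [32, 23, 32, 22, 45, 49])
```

filter() returns a filter iterator object

filter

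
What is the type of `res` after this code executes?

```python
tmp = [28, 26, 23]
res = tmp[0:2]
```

Slicing a list always returns a list

list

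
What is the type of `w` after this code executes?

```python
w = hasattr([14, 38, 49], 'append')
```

hasattr() returns bool

bool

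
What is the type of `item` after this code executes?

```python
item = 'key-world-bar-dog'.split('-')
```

str.split() returns list

list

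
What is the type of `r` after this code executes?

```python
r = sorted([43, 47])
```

sorted() always returns list

list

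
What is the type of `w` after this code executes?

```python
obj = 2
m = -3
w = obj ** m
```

int ** negative int returns float

float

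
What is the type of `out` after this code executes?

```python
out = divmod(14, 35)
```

divmod() returns a tuple (quotient, remainder)

tuple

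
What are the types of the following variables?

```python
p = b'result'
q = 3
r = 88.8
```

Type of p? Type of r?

p is bytes; r is float

bytes, float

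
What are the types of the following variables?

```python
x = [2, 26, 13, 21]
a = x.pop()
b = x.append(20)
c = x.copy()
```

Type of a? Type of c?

list.pop() returns the element (int); list.copy() returns list

int, list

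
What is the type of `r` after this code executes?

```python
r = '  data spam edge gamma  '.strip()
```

str.strip() returns str

str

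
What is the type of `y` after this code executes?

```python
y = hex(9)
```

hex() returns str representation

str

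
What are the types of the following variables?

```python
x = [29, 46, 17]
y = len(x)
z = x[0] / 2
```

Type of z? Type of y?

int / int returns float; len() returns int

float, int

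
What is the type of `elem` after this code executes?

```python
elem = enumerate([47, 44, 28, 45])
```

enumerate() returns an enumerate iterator object

enumerate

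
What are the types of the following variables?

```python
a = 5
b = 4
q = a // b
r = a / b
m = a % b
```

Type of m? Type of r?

int % int returns int; int / int returns float

int, float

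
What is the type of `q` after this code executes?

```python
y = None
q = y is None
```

'is' comparison returns bool

bool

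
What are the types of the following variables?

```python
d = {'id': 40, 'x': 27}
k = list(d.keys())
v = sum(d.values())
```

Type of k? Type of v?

list(...) returns list; sum of int values returns int

list, int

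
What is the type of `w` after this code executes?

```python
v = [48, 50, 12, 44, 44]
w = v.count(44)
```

list.count() returns int

int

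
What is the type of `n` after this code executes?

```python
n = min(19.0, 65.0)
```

min() of floats returns float

float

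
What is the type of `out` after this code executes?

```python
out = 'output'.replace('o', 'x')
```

str.replace() returns str

str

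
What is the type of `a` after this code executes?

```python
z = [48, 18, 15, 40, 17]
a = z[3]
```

Indexing a list of ints returns int (z[3] = 40)

int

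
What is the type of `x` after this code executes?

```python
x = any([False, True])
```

any() returns bool

bool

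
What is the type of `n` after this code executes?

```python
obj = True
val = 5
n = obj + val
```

bool + int returns int (True is 1, so 1 + 5 = 6)

int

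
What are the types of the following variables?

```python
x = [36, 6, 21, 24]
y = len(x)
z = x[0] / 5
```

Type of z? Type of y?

int / int returns float; len() returns int

float, int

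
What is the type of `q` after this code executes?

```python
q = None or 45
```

'or' with None returns the other value (45, int)

int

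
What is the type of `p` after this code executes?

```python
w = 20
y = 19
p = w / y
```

int / int always returns float in Python 3 (20 / 19 = 1.05263)

float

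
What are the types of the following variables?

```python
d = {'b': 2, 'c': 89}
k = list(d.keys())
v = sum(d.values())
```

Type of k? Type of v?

list(...) returns list; sum of int values returns int

list, int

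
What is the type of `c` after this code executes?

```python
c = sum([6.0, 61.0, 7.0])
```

sum() of floats returns float

float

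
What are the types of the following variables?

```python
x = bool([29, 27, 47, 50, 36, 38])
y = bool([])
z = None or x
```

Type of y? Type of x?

bool() returns bool; bool() returns bool

bool, bool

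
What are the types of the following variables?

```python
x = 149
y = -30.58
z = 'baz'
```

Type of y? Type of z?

y is float; z is str

float, str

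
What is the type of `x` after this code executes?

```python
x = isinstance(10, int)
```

isinstance() returns bool

bool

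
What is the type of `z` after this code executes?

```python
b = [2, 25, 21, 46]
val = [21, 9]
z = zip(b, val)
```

zip() returns a zip iterator object

zip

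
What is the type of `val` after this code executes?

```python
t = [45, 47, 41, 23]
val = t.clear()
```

list.clear() returns None

NoneType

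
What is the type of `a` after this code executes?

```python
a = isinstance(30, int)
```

isinstance() returns bool

bool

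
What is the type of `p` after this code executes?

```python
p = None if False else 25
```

Ternary: condition is False, else branch (25) taken → int

int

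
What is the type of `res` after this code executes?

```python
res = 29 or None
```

'or' returns first truthy value (29, int)

int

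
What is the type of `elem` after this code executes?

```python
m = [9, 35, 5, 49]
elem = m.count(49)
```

list.count() returns int

int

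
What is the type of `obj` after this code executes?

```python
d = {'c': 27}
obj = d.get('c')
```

dict.get() returns the value (int) when key is found

int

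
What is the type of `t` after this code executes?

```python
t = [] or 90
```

'or' returns first truthy value (90, which is int)

int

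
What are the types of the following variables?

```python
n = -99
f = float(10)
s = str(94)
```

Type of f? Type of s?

f is float; s is str

float, str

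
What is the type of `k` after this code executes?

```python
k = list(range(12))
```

list(range(...)) returns list

list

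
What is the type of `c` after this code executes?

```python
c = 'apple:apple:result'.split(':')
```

str.split() returns list

list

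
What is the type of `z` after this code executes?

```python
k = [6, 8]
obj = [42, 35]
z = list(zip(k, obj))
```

list(zip(...)) returns a list of tuples

list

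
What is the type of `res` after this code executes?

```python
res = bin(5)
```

bin() returns str representation

str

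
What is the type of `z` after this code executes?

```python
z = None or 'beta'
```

'or' with None returns the other value ('beta', str)

str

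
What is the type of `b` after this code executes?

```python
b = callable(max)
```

callable() returns bool

bool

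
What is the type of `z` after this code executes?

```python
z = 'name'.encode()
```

str.encode() returns bytes

bytes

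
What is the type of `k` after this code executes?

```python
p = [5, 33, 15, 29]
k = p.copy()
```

list.copy() returns list

list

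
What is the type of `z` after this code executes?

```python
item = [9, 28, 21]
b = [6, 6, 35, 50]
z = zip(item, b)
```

zip() returns a zip iterator object

zip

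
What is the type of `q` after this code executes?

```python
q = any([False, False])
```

any() returns bool

bool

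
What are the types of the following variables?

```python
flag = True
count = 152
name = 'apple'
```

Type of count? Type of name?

count is int; name is str

int, str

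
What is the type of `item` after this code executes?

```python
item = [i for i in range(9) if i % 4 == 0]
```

A list comprehension [...] produces a list

list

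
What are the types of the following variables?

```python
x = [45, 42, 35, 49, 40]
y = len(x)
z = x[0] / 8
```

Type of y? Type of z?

len() returns int; int / int returns float

int, float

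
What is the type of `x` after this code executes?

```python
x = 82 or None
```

'or' returns first truthy value (82, int)

int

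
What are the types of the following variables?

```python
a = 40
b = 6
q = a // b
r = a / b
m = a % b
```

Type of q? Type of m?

int // int returns int; int % int returns int

int, int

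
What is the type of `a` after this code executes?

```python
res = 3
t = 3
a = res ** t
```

int ** positive int returns int (3 ** 3 = 27)

int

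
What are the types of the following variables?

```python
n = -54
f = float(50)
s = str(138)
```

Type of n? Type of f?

n is int; f is float

int, float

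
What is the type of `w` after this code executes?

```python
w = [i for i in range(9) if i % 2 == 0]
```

A list comprehension [...] produces a list

list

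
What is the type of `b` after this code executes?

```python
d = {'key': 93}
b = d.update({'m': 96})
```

dict.update() returns None

NoneType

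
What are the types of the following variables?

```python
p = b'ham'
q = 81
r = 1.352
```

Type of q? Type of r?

q is int; r is float

int, float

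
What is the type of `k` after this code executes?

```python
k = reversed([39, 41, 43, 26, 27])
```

reversed() on a list returns a list_reverseiterator

list_reverseiterator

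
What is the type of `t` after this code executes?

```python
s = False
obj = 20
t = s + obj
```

bool + int returns int (False is 0, so 0 + 20 = 20)

int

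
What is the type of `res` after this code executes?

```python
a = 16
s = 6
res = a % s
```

int % int returns int (16 % 6 = 4)

int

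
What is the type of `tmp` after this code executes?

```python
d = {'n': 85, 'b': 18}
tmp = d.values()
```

.values() returns a dict_values view object

dict_values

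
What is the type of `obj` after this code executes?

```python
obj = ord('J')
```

ord() returns int (Unicode code point)

int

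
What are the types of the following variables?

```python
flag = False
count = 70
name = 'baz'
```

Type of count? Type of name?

count is int; name is str

int, str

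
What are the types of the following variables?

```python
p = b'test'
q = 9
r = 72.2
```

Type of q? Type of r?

q is int; r is float

int, float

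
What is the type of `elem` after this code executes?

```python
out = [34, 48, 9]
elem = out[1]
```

Indexing a list of ints returns int (out[1] = 48)

int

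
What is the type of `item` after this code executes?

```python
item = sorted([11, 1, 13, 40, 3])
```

sorted() always returns list

list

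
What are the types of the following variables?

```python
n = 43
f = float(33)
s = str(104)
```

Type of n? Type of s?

n is int; s is str

int, str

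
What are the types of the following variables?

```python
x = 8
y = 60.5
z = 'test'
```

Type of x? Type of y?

x is int; y is float

int, float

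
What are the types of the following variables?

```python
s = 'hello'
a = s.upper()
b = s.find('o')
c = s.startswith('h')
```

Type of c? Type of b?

str.startswith() returns bool; str.find() returns int

bool, int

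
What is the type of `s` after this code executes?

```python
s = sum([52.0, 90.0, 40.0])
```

sum() of floats returns float

float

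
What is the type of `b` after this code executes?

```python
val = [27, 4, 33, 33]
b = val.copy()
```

list.copy() returns list

list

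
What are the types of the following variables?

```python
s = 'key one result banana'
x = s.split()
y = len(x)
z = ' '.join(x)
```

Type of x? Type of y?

str.split() returns list; len() returns int

list, int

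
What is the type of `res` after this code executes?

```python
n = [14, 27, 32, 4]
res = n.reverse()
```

list.reverse() returns None

NoneType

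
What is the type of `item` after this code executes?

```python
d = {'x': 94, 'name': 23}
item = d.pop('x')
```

dict.pop() returns the value (int)

int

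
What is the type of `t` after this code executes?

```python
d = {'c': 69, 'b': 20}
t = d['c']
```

Accessing dict[str, int] with key 'c' returns int value 69

int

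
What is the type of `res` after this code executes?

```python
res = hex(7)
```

hex() returns str representation

str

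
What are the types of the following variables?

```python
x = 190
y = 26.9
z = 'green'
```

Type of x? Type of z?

x is int; z is str

int, str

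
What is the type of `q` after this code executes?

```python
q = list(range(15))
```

list(range(...)) returns list

list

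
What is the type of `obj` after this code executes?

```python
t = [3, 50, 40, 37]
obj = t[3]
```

Indexing a list of ints returns int (t[3] = 37)

int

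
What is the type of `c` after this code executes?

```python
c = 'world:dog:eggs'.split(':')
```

str.split() returns list

list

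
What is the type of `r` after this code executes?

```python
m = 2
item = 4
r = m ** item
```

int ** positive int returns int (2 ** 4 = 16)

int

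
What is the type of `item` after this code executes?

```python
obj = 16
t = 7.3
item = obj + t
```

int + float returns float (16 + 7.3 = 23.3)

float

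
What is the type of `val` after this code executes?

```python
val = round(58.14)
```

round() with no ndigits arg returns int

int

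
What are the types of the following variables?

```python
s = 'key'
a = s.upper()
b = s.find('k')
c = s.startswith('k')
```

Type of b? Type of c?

str.find() returns int; str.startswith() returns bool

int, bool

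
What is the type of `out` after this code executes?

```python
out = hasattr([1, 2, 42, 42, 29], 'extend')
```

hasattr() returns bool

bool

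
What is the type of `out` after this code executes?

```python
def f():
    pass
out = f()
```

A function with no return statement returns None

NoneType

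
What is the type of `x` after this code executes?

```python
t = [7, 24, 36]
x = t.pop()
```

list.pop() returns the popped element (int here)

int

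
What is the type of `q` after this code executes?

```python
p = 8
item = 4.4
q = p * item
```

int * float returns float (8 * 4.4 = 35.2)

float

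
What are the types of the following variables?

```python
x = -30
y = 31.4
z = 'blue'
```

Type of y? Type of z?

y is float; z is str

float, str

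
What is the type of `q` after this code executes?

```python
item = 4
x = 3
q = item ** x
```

int ** positive int returns int (4 ** 3 = 64)

int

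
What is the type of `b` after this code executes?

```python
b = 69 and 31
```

'and' returns the last value when all truthy (31, which is int)

int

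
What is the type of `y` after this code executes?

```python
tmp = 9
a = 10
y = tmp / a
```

int / int always returns float in Python 3 (9 / 10 = 0.9)

float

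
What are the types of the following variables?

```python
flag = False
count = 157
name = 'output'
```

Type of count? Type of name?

count is int; name is str

int, str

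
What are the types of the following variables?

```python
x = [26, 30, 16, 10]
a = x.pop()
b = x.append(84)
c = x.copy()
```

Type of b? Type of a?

list.append() returns None; list.pop() returns the element (int)

NoneType, int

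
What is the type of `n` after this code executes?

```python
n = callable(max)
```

callable() returns bool

bool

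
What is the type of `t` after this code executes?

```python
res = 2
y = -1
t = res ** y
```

int ** negative int returns float

float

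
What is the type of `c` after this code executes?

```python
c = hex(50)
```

hex() returns str representation

str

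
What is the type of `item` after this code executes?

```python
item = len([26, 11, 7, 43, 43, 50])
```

len() always returns int

int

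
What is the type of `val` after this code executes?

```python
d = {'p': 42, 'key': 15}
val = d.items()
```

dict.items() returns a dict_items view

dict_items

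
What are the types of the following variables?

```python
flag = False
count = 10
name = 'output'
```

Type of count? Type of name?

count is int; name is str

int, str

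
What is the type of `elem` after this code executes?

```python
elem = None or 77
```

'or' with None returns the other value (77, int)

int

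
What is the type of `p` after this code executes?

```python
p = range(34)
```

range() returns a range object

range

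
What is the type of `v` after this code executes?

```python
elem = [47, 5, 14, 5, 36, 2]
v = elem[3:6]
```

Slicing a list always returns a list

list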